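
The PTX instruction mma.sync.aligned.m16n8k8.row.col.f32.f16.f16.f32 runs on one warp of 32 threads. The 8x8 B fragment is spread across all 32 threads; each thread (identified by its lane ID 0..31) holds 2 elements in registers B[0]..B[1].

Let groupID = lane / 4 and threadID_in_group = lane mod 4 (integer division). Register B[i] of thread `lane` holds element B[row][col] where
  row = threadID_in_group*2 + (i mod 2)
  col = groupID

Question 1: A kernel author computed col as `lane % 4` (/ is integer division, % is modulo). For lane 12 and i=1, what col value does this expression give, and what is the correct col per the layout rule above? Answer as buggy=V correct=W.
`lane % 4`[12,1]⇒0
L=12⇒gr=12>>2=3, th=12&3=0
[1]⇒row 0·2+1=1  col gr=3
col: 0 vs 3

buggy=0 correct=3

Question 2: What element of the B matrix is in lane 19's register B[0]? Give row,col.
6,4

lane 19: G=4 (19/4), T=3 (19%4)
i=0: r=3*2+0=6, c=G=4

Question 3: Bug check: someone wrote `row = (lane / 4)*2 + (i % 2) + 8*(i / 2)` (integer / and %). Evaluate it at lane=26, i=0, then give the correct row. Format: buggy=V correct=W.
`(lane / 4)*2 + (i % 2) + 8*(i / 2)`[26,0]->12
26: gid=6,tid=2
[0] (2*2+0,6) = (4,6)
row: 12 vs 4

buggy=12 correct=4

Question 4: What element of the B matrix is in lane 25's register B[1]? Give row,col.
3,6

lane 25: G=6 (25/4), T=1 (25%4)
i=1: r=1*2+1=3, c=G=6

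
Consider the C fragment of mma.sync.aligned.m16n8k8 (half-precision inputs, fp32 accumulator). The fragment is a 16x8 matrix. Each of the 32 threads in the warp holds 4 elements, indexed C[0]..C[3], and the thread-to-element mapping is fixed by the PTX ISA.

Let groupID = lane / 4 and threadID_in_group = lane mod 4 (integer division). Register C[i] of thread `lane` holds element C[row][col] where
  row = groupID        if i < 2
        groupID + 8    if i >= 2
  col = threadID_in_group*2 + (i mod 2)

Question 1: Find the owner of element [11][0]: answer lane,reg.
12,2

r=11⇒gr=3,Rb=1  c=0⇒th=0,odd=0
L=3*4+0=12  i=1*2+0=2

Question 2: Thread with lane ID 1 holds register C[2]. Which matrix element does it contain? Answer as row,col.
lane 1=>1/4=0, 1 mod 4=1
i=2  r:0+8=>8  c:2·1+0=>2

8,2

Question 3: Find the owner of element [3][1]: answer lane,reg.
12,1

r=3→G=3,rhi=0  c=1→T=0,p=1
L=3*4+0=12  i=0*2+1=1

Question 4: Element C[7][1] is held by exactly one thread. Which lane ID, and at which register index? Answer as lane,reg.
28,1

r=7->g=7,rb=0  c=1->t=0,b0=1
L=7*4+0=28  i=0*2+1=1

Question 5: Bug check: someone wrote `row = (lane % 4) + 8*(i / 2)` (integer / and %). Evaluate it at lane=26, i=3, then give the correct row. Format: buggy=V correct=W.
buggy=10 correct=14

`(lane % 4) + 8*(i / 2)`[26,3]→10
lane 26: G=6 (26/4), T=2 (26%4)
i=3: r=6+8=14, c=2*2+1=5
row: 10 vs 14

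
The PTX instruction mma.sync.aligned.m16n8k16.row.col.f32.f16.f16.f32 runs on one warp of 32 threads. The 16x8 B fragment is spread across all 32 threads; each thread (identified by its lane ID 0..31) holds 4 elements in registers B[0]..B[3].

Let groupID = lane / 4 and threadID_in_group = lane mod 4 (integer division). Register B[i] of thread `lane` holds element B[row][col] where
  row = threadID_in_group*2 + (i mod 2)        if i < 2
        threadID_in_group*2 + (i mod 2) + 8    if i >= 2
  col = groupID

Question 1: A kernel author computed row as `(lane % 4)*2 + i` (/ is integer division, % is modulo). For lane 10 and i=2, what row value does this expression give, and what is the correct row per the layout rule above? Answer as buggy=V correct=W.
`(lane % 4)*2 + i`[10,2]=>6
L=10=>grp=10>>2=2, tig=10&3=2
[2]=>row 2·2+0+8=12  col grp=2
row: 6 vs 12

buggy=6 correct=12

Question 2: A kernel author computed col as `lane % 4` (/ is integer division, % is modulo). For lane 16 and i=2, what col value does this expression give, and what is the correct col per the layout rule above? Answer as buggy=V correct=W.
`lane % 4`[16,2]->0
lane 16->16/4=4, 16 mod 4=0
i=2  r:2·0+0+8->8  c:4
col: 0 vs 4

buggy=0 correct=4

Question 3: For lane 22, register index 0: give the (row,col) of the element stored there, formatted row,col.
lane 22: g=5 (22/4), t=2 (22%4)
i=0: r=2*2+0+0=4, c=g=5

4,5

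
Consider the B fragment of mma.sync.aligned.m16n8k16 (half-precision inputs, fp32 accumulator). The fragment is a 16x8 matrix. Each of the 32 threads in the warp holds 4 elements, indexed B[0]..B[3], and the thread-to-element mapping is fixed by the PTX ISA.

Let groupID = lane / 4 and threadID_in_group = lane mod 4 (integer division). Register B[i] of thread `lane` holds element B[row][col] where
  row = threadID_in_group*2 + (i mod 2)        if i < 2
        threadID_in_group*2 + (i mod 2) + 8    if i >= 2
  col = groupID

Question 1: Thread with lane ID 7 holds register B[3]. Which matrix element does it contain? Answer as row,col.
15,1

lane 7: G=1 (7/4), T=3 (7%4)
i=3: r=3*2+1+8=15, c=G=1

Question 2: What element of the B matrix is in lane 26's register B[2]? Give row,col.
12,6

L=26->g=26>>2=6, t=26&3=2
[2]->row 2·2+0+8=12  col g=6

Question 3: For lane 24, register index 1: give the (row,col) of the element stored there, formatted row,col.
L=24->gid=24>>2=6, tid=24&3=0
[1]->row 0·2+1+0=1  col gid=6

1,6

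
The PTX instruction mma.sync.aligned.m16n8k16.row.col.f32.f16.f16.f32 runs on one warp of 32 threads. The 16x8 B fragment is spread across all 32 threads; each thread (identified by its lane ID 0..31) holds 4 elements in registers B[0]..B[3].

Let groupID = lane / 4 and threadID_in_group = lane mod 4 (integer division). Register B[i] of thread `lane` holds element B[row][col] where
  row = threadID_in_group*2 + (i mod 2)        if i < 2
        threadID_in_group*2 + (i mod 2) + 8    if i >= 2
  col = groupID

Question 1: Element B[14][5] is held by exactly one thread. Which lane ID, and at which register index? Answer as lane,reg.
23,2

c=5⇒gr=5  r=14⇒Rb=1,th=3,odd=0
L=5*4+3=23  i=1*2+0=2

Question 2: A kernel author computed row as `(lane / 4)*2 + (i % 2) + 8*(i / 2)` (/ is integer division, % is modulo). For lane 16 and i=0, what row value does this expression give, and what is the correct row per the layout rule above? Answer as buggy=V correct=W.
buggy=8 correct=0

`(lane / 4)*2 + (i % 2) + 8*(i / 2)`[16,0]->8
lane 16->16/4=4, 16 mod 4=0
i=0  r:2·0+0+0->0  c:4
row: 8 vs 0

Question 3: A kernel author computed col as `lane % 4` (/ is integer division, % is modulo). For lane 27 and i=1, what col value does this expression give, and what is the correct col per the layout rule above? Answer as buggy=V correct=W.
`lane % 4`[27,1]->3
27: g=6,t=3
[1] (3*2+1+0,6) = (7,6)
col: 3 vs 6

buggy=3 correct=6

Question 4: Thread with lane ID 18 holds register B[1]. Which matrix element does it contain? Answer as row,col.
5,4

lane 18→18/4=4, 18 mod 4=2
i=1  r:2·2+1+0→5  c:4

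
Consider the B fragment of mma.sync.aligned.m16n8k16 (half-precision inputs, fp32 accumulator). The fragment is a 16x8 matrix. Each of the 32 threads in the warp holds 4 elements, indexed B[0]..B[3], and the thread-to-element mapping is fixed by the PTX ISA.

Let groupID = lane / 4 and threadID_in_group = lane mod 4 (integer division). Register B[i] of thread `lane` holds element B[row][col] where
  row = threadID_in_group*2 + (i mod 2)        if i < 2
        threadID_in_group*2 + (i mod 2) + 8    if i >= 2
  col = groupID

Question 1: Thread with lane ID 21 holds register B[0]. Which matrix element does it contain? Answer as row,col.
2,5

lane 21: grp=5 (21/4), tig=1 (21%4)
i=0: r=1*2+0+0=2, c=grp=5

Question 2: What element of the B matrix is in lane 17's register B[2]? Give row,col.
10,4

lane 17⇒17/4=4, 17 mod 4=1
i=2  r:2·1+0+8⇒10  c:4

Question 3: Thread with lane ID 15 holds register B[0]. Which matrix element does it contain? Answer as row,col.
lane 15: grp=3 (15/4), tig=3 (15%4)
i=0: r=3*2+0+0=6, c=grp=3

6,3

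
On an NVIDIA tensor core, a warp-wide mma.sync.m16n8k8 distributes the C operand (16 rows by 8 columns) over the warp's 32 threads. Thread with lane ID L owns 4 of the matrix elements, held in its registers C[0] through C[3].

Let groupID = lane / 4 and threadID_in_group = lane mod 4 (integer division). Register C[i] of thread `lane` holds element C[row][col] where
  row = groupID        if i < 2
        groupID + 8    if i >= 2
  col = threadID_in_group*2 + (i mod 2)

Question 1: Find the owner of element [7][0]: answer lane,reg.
r=7⇒gr=7,Rb=0  c=0⇒th=0,odd=0
L=7*4+0=28  i=0*2+0=0

28,0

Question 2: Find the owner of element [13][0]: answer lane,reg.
20,2

r=13→G=5,rhi=1  c=0→T=0,p=0
L=5*4+0=20  i=1*2+0=2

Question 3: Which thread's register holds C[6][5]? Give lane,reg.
r: 6->gid=6,r8=0  c: 5->tid=2,i&1=1
L=6*4+2=26  i=0*2+1=1

26,1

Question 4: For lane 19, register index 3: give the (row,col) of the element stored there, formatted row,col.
12,7

19: G=4,T=3
[3] (4+8,3*2+1) = (12,7)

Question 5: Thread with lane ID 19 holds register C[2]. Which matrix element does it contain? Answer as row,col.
12,6

19: gr=4,th=3
[2] (4+8,3*2+0) = (12,6)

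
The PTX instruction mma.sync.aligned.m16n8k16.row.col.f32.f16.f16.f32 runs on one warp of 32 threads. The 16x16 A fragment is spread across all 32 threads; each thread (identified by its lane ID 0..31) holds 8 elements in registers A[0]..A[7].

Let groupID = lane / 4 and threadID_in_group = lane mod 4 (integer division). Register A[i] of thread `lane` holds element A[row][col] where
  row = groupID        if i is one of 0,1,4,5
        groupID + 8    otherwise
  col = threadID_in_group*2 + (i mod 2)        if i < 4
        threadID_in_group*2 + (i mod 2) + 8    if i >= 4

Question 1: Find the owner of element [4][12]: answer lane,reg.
18,4

r=4→G=4,rhi=0  c=12→chi=1,T=2,p=0
L=4*4+2=18  i=1*4+0*2+0=4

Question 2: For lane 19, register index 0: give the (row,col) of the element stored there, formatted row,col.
4,6

lane 19→19/4=4, 19 mod 4=3
i=0  r:4+0→4  c:2·3+0+0→6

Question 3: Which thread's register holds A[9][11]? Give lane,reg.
r=9→G=1,rhi=1  c=11→chi=1,T=1,p=1
L=1*4+1=5  i=1*4+1*2+1=7

5,7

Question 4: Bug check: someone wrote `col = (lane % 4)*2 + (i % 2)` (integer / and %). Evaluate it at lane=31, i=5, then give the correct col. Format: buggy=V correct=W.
`(lane % 4)*2 + (i % 2)`[31,5]=>7
lane 31=>31/4=7, 31 mod 4=3
i=5  r:7+0=>7  c:2·3+1+8=>15
col: 7 vs 15

buggy=7 correct=15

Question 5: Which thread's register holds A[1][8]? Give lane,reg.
4,4

r:1=>grp=1,rB=0  c:8=>cB=1,tig=0,lo=0
L=1*4+0=4  i=1*4+0*2+0=4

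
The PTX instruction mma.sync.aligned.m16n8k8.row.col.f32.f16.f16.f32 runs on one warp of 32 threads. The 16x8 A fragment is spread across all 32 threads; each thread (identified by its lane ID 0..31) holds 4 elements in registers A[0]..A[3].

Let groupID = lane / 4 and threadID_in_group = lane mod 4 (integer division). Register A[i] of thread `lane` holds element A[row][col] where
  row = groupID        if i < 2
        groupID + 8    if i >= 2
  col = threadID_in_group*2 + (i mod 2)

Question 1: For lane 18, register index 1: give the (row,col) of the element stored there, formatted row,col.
L=18->gid=18>>2=4, tid=18&3=2
[1]->row 4+0=4  col 2·2+1=5

4,5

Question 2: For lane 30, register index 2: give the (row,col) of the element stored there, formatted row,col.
L=30→G=30>>2=7, T=30&3=2
[2]→row 7+8=15  col 2·2+0=4

15,4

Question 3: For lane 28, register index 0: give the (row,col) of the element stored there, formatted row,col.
7,0

lane 28⇒28/4=7, 28 mod 4=0
i=0  r:7+0⇒7  c:2·0+0⇒0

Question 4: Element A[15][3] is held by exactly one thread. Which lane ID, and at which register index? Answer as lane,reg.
29,3

r=15→G=7,rhi=1  c=3→T=1,p=1
L=7*4+1=29  i=1*2+1=3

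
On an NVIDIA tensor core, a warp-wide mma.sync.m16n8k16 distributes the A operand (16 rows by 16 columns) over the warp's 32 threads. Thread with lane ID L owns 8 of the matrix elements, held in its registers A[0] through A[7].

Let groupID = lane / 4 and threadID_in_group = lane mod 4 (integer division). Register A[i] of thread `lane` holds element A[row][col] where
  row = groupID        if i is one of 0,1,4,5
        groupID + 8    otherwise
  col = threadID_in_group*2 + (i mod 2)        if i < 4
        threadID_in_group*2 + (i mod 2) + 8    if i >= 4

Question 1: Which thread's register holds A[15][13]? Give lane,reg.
r=15→G=7,rhi=1  c=13→chi=1,T=2,p=1
L=7*4+2=30  i=1*4+1*2+1=7

30,7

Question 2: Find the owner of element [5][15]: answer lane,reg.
23,5

r=5⇒gr=5,Rb=0  c=15⇒Cb=1,th=3,odd=1
L=5*4+3=23  i=1*4+0*2+1=5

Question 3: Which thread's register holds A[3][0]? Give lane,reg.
12,0

r: 3->gid=3,r8=0  c: 0->c8=0,tid=0,i&1=0
L=3*4+0=12  i=0*4+0*2+0=0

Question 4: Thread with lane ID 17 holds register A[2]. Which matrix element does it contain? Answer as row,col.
12,2

lane 17: gid=4 (17/4), tid=1 (17%4)
i=2: r=4+8=12, c=1*2+0+0=2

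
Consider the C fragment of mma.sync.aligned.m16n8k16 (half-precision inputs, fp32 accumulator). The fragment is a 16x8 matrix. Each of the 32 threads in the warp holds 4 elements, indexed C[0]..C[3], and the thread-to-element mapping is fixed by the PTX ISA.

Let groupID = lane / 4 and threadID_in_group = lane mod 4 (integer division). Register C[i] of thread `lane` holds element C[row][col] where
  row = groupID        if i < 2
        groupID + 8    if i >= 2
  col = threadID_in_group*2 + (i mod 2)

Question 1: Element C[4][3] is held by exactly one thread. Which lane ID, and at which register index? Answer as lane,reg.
17,1

r=4⇒gr=4,Rb=0  c=3⇒th=1,odd=1
L=4*4+1=17  i=0*2+1=1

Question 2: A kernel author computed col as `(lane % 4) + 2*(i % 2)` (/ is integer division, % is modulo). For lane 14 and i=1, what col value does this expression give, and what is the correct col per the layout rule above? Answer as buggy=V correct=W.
`(lane % 4) + 2*(i % 2)`[14,1]->4
14: gid=3,tid=2
[1] (3+0,2*2+1) = (3,5)
col: 4 vs 5

buggy=4 correct=5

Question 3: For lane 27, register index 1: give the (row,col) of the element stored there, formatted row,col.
L=27⇒gr=27>>2=6, th=27&3=3
[1]⇒row 6+0=6  col 3·2+1=7

6,7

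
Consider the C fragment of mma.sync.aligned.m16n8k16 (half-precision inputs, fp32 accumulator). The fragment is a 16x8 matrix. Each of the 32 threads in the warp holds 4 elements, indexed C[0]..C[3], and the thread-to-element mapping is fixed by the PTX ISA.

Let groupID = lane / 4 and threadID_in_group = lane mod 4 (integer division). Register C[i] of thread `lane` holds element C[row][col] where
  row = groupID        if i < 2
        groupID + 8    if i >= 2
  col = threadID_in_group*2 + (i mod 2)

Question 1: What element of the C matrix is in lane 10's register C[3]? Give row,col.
10,5

lane 10: G=2 (10/4), T=2 (10%4)
i=3: r=2+8=10, c=2*2+1=5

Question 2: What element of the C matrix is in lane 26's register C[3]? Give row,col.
L=26=>grp=26>>2=6, tig=26&3=2
[3]=>row 6+8=14  col 2·2+1=5

14,5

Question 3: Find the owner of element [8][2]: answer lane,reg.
r=8⇒gr=0,Rb=1  c=2⇒th=1,odd=0
L=0*4+1=1  i=1*2+0=2

1,2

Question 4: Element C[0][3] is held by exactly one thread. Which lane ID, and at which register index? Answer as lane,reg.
1,1

r=0->g=0,rb=0  c=3->t=1,b0=1
L=0*4+1=1  i=0*2+1=1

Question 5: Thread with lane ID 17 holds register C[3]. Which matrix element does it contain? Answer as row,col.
L=17→G=17>>2=4, T=17&3=1
[3]→row 4+8=12  col 1·2+1=3

12,3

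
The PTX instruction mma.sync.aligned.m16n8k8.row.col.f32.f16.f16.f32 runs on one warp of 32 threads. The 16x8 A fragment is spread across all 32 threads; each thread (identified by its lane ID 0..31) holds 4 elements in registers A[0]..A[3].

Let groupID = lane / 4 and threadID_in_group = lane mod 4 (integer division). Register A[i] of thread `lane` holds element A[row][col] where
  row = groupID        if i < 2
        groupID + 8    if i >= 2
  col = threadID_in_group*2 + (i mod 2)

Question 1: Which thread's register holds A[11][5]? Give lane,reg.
14,3

r:11=>grp=3,rB=1  c:5=>tig=2,lo=1
L=3*4+2=14  i=1*2+1=3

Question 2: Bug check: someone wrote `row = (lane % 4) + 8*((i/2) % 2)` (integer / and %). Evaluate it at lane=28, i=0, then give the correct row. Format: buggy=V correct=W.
buggy=0 correct=7

`(lane % 4) + 8*((i/2) % 2)`[28,0]=>0
28: grp=7,tig=0
[0] (7+0,0*2+0) = (7,0)
row: 0 vs 7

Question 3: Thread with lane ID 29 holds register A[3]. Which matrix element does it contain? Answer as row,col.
29: g=7,t=1
[3] (7+8,1*2+1) = (15,3)

15,3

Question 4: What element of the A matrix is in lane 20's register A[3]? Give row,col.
lane 20: G=5 (20/4), T=0 (20%4)
i=3: r=5+8=13, c=0*2+1=1

13,1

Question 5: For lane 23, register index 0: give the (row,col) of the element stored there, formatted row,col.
5,6

L=23→G=23>>2=5, T=23&3=3
[0]→row 5+0=5  col 3·2+0=6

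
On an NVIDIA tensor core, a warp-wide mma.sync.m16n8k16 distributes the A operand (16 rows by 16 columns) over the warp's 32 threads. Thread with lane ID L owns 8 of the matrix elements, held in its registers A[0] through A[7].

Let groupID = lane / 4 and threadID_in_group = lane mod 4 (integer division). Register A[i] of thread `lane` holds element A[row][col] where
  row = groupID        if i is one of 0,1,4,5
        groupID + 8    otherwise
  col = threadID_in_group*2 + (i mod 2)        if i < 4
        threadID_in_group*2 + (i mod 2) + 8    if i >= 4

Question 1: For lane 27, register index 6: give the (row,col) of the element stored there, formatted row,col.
L=27->g=27>>2=6, t=27&3=3
[6]->row 6+8=14  col 3·2+0+8=14

14,14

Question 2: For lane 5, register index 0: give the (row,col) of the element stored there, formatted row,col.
1,2

5: G=1,T=1
[0] (1+0,1*2+0+0) = (1,2)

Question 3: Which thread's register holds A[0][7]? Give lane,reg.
3,1

r: 0->gid=0,r8=0  c: 7->c8=0,tid=3,i&1=1
L=0*4+3=3  i=0*4+0*2+1=1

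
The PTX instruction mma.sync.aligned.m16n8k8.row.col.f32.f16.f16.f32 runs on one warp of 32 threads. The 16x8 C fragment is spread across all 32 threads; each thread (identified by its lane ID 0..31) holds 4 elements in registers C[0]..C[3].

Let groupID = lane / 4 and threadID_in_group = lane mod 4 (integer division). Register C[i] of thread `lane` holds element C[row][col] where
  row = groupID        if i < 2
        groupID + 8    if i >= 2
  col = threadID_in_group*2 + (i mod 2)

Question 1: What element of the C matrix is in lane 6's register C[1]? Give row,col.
1,5

6: gr=1,th=2
[1] (1+0,2*2+1) = (1,5)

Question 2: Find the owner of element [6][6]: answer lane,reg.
27,0

r:6=>grp=6,rB=0  c:6=>tig=3,lo=0
L=6*4+3=27  i=0*2+0=0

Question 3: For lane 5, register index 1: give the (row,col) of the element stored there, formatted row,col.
lane 5: grp=1 (5/4), tig=1 (5%4)
i=1: r=1+0=1, c=1*2+1=3

1,3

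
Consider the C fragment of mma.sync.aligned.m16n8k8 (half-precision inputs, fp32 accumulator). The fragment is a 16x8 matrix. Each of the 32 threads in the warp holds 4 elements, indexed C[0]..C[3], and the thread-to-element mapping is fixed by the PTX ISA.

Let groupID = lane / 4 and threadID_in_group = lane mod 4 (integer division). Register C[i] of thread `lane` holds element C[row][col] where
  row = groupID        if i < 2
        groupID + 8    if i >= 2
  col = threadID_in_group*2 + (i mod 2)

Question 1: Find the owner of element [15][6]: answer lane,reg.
31,2

r: 15->gid=7,r8=1  c: 6->tid=3,i&1=0
L=7*4+3=31  i=1*2+0=2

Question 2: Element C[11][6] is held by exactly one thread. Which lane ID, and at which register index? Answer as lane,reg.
15,2

r=11⇒gr=3,Rb=1  c=6⇒th=3,odd=0
L=3*4+3=15  i=1*2+0=2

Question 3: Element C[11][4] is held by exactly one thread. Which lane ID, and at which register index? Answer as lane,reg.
14,2

r=11⇒gr=3,Rb=1  c=4⇒th=2,odd=0
L=3*4+2=14  i=1*2+0=2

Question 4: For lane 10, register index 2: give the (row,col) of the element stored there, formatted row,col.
lane 10: grp=2 (10/4), tig=2 (10%4)
i=2: r=2+8=10, c=2*2+0=4

10,4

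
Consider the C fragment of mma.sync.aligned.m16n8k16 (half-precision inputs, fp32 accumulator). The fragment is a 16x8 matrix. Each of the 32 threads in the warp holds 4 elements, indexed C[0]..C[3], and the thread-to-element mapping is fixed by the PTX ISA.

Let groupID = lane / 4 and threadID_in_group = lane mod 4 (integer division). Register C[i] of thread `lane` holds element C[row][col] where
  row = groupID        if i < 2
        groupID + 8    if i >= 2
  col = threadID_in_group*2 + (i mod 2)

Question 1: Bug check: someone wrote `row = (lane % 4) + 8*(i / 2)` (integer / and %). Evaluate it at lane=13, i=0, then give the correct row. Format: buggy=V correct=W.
buggy=1 correct=3

`(lane % 4) + 8*(i / 2)`[13,0]→1
lane 13→13/4=3, 13 mod 4=1
i=0  r:3+0→3  c:2·1+0→2
row: 1 vs 3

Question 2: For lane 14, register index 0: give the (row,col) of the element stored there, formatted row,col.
3,4

lane 14: g=3 (14/4), t=2 (14%4)
i=0: r=3+0=3, c=2*2+0=4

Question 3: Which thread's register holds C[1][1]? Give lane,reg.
r: 1->gid=1,r8=0  c: 1->tid=0,i&1=1
L=1*4+0=4  i=0*2+1=1

4,1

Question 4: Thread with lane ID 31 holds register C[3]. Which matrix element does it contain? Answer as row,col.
lane 31: gr=7 (31/4), th=3 (31%4)
i=3: r=7+8=15, c=3*2+1=7

15,7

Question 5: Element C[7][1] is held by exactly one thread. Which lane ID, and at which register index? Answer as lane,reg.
28,1

r:7=>grp=7,rB=0  c:1=>tig=0,lo=1
L=7*4+0=28  i=0*2+1=1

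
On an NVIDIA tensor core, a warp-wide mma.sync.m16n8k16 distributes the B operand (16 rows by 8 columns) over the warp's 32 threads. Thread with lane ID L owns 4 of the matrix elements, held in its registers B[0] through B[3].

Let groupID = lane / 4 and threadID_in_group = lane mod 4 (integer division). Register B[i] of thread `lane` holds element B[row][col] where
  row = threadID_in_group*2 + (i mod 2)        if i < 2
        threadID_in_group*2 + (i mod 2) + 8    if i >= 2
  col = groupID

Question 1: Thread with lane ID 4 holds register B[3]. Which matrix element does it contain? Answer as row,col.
4: gr=1,th=0
[3] (0*2+1+8,1) = (9,1)

9,1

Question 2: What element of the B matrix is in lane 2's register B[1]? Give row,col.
lane 2: g=0 (2/4), t=2 (2%4)
i=1: r=2*2+1+0=5, c=g=0

5,0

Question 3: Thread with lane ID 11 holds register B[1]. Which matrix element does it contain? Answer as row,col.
7,2

11: G=2,T=3
[1] (3*2+1+0,2) = (7,2)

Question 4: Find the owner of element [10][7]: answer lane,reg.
c=7->g=7  r=10->rb=1,t=1,b0=0
L=7*4+1=29  i=1*2+0=2

29,2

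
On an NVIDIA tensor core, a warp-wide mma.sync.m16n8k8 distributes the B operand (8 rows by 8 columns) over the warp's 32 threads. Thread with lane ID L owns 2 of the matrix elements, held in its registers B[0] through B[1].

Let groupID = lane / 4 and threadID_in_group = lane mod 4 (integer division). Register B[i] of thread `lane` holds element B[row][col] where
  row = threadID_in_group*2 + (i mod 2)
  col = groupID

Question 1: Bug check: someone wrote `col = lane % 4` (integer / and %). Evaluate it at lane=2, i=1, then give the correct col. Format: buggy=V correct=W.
buggy=2 correct=0

`lane % 4`[2,1]⇒2
lane 2: gr=0 (2/4), th=2 (2%4)
i=1: r=2*2+1=5, c=gr=0
col: 2 vs 0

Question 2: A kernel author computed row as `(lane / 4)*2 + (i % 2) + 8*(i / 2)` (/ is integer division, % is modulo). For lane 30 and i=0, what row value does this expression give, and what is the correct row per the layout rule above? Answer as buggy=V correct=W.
`(lane / 4)*2 + (i % 2) + 8*(i / 2)`[30,0]=>14
lane 30: grp=7 (30/4), tig=2 (30%4)
i=0: r=2*2+0=4, c=grp=7
row: 14 vs 4

buggy=14 correct=4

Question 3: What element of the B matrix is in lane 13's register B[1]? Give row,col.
13: gid=3,tid=1
[1] (1*2+1,3) = (3,3)

3,3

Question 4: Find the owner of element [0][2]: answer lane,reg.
c=2⇒gr=2  r=0⇒th=0,odd=0
L=2*4+0=8  i=0=0

8,0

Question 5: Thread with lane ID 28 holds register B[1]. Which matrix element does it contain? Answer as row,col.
lane 28: gr=7 (28/4), th=0 (28%4)
i=1: r=0*2+1=1, c=gr=7

1,7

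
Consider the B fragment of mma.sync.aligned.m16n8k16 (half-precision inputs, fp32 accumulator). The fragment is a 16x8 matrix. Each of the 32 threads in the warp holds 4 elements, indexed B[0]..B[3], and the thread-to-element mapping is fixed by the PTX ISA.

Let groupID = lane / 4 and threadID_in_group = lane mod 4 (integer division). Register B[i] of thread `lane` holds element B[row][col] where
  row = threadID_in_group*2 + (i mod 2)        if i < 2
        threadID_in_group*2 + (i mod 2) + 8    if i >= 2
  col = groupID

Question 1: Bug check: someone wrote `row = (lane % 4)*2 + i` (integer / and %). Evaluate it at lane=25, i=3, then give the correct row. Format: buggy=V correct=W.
buggy=5 correct=11

`(lane % 4)*2 + i`[25,3]->5
lane 25->25/4=6, 25 mod 4=1
i=3  r:2·1+1+8->11  c:6
row: 5 vs 11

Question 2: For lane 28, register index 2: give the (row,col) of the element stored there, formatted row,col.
lane 28: gid=7 (28/4), tid=0 (28%4)
i=2: r=0*2+0+8=8, c=gid=7

8,7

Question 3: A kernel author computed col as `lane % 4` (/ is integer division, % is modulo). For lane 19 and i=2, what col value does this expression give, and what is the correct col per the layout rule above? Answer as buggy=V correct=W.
buggy=3 correct=4

`lane % 4`[19,2]→3
L=19→G=19>>2=4, T=19&3=3
[2]→row 3·2+0+8=14  col G=4
col: 3 vs 4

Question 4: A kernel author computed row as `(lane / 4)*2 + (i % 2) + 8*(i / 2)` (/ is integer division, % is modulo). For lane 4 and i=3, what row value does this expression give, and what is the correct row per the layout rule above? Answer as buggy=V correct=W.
buggy=11 correct=9

`(lane / 4)*2 + (i % 2) + 8*(i / 2)`[4,3]→11
lane 4: G=1 (4/4), T=0 (4%4)
i=3: r=0*2+1+8=9, c=G=1
row: 11 vs 9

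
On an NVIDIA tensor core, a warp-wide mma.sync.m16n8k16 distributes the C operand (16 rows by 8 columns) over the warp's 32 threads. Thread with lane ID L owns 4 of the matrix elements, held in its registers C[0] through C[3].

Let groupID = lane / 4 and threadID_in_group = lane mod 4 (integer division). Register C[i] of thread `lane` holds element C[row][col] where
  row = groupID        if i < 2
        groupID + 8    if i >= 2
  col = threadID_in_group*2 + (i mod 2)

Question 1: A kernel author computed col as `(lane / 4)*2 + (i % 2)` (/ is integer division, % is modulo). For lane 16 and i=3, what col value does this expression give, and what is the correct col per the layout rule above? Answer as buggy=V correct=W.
`(lane / 4)*2 + (i % 2)`[16,3]->9
L=16->g=16>>2=4, t=16&3=0
[3]->row 4+8=12  col 0·2+1=1
col: 9 vs 1

buggy=9 correct=1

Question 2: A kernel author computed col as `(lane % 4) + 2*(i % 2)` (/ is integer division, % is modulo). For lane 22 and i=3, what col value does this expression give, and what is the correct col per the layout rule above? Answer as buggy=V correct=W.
`(lane % 4) + 2*(i % 2)`[22,3]->4
22: gid=5,tid=2
[3] (5+8,2*2+1) = (13,5)
col: 4 vs 5

buggy=4 correct=5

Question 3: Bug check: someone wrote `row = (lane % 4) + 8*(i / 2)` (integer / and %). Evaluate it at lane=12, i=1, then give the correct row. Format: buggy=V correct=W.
buggy=0 correct=3

`(lane % 4) + 8*(i / 2)`[12,1]->0
lane 12: gid=3 (12/4), tid=0 (12%4)
i=1: r=3+0=3, c=0*2+1=1
row: 0 vs 3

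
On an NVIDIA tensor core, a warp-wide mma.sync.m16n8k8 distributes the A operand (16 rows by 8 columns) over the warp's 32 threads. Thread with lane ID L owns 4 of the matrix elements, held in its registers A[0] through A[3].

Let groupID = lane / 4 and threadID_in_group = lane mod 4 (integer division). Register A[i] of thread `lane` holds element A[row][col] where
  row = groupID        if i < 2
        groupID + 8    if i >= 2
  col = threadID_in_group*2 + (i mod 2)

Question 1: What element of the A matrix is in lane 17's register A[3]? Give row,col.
12,3

L=17⇒gr=17>>2=4, th=17&3=1
[3]⇒row 4+8=12  col 1·2+1=3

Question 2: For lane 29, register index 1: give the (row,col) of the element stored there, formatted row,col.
7,3

L=29->g=29>>2=7, t=29&3=1
[1]->row 7+0=7  col 1·2+1=3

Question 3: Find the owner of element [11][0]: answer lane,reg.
r=11→G=3,rhi=1  c=0→T=0,p=0
L=3*4+0=12  i=1*2+0=2

12,2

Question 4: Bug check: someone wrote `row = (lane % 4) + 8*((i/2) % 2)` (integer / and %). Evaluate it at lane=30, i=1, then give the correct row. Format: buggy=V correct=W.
buggy=2 correct=7

`(lane % 4) + 8*((i/2) % 2)`[30,1]→2
30: G=7,T=2
[1] (7+0,2*2+1) = (7,5)
row: 2 vs 7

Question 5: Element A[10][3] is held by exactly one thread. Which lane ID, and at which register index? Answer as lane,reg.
9,3

r:10=>grp=2,rB=1  c:3=>tig=1,lo=1
L=2*4+1=9  i=1*2+1=3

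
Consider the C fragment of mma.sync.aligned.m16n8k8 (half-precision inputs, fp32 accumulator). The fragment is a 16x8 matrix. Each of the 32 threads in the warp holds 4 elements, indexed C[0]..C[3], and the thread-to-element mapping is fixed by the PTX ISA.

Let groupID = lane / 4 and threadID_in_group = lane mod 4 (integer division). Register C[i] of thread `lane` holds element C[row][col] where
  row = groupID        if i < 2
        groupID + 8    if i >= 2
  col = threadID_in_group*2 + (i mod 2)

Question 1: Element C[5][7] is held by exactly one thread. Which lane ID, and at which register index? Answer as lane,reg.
23,1

r=5⇒gr=5,Rb=0  c=7⇒th=3,odd=1
L=5*4+3=23  i=0*2+1=1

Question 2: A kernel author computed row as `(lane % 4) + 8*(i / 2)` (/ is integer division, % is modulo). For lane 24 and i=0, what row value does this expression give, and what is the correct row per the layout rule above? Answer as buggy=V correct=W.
`(lane % 4) + 8*(i / 2)`[24,0]->0
lane 24->24/4=6, 24 mod 4=0
i=0  r:6+0->6  c:2·0+0->0
row: 0 vs 6

buggy=0 correct=6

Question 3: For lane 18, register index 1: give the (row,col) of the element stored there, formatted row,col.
4,5

L=18→G=18>>2=4, T=18&3=2
[1]→row 4+0=4  col 2·2+1=5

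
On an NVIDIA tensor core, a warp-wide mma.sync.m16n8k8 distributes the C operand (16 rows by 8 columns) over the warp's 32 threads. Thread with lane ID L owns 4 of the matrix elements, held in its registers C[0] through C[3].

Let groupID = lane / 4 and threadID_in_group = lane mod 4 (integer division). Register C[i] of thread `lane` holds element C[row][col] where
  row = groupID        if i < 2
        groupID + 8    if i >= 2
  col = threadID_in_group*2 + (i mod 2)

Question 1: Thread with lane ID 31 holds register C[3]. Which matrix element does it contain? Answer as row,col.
15,7

31: gr=7,th=3
[3] (7+8,3*2+1) = (15,7)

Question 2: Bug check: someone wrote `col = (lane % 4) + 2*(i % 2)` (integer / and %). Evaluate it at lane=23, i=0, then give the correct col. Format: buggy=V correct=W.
`(lane % 4) + 2*(i % 2)`[23,0]=>3
lane 23: grp=5 (23/4), tig=3 (23%4)
i=0: r=5+0=5, c=3*2+0=6
col: 3 vs 6

buggy=3 correct=6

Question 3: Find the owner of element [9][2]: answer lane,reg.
r=9→G=1,rhi=1  c=2→T=1,p=0
L=1*4+1=5  i=1*2+0=2

5,2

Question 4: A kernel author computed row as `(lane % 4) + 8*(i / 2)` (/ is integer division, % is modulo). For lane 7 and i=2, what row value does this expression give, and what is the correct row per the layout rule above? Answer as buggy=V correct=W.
`(lane % 4) + 8*(i / 2)`[7,2]→11
lane 7→7/4=1, 7 mod 4=3
i=2  r:1+8→9  c:2·3+0→6
row: 11 vs 9

buggy=11 correct=9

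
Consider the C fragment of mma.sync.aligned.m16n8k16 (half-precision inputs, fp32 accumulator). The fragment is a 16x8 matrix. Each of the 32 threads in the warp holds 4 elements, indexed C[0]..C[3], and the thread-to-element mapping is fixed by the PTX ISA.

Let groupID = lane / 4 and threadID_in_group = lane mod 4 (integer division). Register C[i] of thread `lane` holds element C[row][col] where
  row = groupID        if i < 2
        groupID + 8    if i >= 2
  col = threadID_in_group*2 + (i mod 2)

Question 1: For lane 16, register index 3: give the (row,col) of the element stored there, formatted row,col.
12,1

lane 16→16/4=4, 16 mod 4=0
i=3  r:4+8→12  c:2·0+1→1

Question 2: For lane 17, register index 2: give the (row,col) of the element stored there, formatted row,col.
12,2

17: g=4,t=1
[2] (4+8,1*2+0) = (12,2)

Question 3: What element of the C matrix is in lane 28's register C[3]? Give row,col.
28: gr=7,th=0
[3] (7+8,0*2+1) = (15,1)

15,1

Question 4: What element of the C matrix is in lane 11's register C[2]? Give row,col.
10,6

11: G=2,T=3
[2] (2+8,3*2+0) = (10,6)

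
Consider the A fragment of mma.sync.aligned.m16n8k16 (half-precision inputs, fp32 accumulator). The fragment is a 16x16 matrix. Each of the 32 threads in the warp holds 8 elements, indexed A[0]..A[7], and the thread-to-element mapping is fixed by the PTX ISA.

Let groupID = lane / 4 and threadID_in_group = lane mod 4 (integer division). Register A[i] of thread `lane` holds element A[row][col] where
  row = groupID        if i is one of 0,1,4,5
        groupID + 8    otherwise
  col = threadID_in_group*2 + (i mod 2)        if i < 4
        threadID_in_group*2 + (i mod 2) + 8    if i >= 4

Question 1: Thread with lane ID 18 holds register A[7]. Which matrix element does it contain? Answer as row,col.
18: grp=4,tig=2
[7] (4+8,2*2+1+8) = (12,13)

12,13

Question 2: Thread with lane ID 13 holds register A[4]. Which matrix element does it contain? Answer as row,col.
3,10

lane 13: gr=3 (13/4), th=1 (13%4)
i=4: r=3+0=3, c=1*2+0+8=10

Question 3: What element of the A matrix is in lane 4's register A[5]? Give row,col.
1,9

L=4->g=4>>2=1, t=4&3=0
[5]->row 1+0=1  col 0·2+1+8=9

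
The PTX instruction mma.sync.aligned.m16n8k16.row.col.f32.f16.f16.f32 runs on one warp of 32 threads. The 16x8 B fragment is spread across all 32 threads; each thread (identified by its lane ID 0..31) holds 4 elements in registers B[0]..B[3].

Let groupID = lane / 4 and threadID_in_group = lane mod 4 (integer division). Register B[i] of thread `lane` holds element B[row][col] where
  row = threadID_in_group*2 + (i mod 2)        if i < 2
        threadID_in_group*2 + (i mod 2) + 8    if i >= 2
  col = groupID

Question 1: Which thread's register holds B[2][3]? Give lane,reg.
13,0

c: 3->gid=3  r: 2->r8=0,tid=1,i&1=0
L=3*4+1=13  i=0*2+0=0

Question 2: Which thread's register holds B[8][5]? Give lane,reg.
c=5⇒gr=5  r=8⇒Rb=1,th=0,odd=0
L=5*4+0=20  i=1*2+0=2

20,2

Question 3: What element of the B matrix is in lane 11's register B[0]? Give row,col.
lane 11->11/4=2, 11 mod 4=3
i=0  r:2·3+0+0->6  c:2

6,2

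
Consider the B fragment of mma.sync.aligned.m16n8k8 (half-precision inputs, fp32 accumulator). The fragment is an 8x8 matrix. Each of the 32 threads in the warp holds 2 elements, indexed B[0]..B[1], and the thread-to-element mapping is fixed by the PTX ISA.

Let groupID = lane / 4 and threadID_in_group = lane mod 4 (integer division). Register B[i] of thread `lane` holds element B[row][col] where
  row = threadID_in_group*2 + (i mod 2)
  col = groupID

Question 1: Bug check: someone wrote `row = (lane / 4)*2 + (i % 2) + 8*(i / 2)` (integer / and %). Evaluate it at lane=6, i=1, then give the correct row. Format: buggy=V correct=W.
buggy=3 correct=5

`(lane / 4)*2 + (i % 2) + 8*(i / 2)`[6,1]->3
6: g=1,t=2
[1] (2*2+1,1) = (5,1)
row: 3 vs 5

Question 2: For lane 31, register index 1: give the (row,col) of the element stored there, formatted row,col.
lane 31: g=7 (31/4), t=3 (31%4)
i=1: r=3*2+1=7, c=g=7

7,7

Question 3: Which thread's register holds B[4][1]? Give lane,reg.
c=1→G=1  r=4→T=2,p=0
L=1*4+2=6  i=0=0

6,0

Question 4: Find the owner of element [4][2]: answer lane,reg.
c=2->g=2  r=4->t=2,b0=0
L=2*4+2=10  i=0=0

10,0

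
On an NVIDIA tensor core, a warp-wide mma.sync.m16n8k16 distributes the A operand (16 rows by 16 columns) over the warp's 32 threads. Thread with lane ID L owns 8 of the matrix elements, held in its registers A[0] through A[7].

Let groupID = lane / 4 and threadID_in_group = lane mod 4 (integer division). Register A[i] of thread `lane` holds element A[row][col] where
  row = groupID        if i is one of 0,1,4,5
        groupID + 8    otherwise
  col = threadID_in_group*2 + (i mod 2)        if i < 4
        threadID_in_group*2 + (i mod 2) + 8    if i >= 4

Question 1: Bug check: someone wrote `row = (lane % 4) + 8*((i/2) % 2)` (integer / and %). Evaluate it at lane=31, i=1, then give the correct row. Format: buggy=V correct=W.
buggy=3 correct=7

`(lane % 4) + 8*((i/2) % 2)`[31,1]=>3
L=31=>grp=31>>2=7, tig=31&3=3
[1]=>row 7+0=7  col 3·2+1+0=7
row: 3 vs 7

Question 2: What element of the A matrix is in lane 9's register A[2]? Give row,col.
L=9->gid=9>>2=2, tid=9&3=1
[2]->row 2+8=10  col 1·2+0+0=2

10,2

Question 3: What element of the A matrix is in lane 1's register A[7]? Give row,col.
L=1->g=1>>2=0, t=1&3=1
[7]->row 0+8=8  col 1·2+1+8=11

8,11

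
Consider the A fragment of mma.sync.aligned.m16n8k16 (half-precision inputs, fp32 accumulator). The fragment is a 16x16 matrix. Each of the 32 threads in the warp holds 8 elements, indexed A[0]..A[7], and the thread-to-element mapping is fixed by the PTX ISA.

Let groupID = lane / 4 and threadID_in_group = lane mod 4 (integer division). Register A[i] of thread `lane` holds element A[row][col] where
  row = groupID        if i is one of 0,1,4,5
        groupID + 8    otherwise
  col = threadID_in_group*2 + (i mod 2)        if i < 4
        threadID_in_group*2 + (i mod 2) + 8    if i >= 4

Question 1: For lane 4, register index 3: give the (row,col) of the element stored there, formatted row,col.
9,1

lane 4: gid=1 (4/4), tid=0 (4%4)
i=3: r=1+8=9, c=0*2+1+0=1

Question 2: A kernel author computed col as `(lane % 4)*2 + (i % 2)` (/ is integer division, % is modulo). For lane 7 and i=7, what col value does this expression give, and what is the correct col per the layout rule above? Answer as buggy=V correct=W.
`(lane % 4)*2 + (i % 2)`[7,7]→7
L=7→G=7>>2=1, T=7&3=3
[7]→row 1+8=9  col 3·2+1+8=15
col: 7 vs 15

buggy=7 correct=15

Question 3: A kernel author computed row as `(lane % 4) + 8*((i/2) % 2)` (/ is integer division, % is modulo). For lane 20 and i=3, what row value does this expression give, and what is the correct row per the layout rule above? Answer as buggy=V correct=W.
buggy=8 correct=13

`(lane % 4) + 8*((i/2) % 2)`[20,3]→8
lane 20: G=5 (20/4), T=0 (20%4)
i=3: r=5+8=13, c=0*2+1+0=1
row: 8 vs 13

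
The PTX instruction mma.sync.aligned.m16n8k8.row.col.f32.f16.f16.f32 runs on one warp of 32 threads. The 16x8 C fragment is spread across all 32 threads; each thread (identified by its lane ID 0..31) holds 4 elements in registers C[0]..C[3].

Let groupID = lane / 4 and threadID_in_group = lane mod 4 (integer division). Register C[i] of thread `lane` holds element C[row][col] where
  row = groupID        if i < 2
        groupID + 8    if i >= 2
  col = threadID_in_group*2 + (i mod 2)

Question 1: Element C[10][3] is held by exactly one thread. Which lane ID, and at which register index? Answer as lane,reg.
9,3

r: 10->gid=2,r8=1  c: 3->tid=1,i&1=1
L=2*4+1=9  i=1*2+1=3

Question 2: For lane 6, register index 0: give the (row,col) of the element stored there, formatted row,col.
1,4

6: gid=1,tid=2
[0] (1+0,2*2+0) = (1,4)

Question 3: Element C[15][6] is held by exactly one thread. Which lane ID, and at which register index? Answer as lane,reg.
r=15->g=7,rb=1  c=6->t=3,b0=0
L=7*4+3=31  i=1*2+0=2

31,2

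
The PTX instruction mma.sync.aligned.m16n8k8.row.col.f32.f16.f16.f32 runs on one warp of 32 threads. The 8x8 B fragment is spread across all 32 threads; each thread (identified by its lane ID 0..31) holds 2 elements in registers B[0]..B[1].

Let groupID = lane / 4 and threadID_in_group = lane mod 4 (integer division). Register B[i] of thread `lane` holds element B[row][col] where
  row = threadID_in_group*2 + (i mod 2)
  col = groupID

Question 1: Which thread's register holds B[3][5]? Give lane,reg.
21,1

c=5⇒gr=5  r=3⇒th=1,odd=1
L=5*4+1=21  i=1=1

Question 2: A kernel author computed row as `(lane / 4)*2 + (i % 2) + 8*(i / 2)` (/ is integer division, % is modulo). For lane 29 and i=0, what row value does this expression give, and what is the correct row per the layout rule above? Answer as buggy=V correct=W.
`(lane / 4)*2 + (i % 2) + 8*(i / 2)`[29,0]⇒14
29: gr=7,th=1
[0] (1*2+0,7) = (2,7)
row: 14 vs 2

buggy=14 correct=2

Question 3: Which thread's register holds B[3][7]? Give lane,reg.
29,1

c=7⇒gr=7  r=3⇒th=1,odd=1
L=7*4+1=29  i=1=1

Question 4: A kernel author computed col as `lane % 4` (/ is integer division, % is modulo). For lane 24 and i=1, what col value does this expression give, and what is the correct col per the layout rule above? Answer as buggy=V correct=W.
`lane % 4`[24,1]->0
lane 24: g=6 (24/4), t=0 (24%4)
i=1: r=0*2+1=1, c=g=6
col: 0 vs 6

buggy=0 correct=6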